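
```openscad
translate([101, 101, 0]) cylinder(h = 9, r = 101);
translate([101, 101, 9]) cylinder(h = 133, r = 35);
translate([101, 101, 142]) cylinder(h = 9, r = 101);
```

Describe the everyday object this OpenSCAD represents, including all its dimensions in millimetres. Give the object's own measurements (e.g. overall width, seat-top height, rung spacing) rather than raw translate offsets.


A spool: two coaxial disc flanges of radius 101 mm and thickness 9 mm, joined by a core cylinder of radius 35 mm and height 133 mm. The lower flange rests on z = 0 and the three cylinders share a vertical axis.


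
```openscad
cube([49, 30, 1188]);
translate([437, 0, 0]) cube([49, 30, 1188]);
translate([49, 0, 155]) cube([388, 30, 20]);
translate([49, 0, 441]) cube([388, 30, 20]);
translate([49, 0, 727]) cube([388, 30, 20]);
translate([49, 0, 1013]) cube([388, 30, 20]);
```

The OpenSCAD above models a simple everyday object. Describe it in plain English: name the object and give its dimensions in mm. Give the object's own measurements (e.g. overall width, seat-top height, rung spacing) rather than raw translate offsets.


A straight ladder. Two 49×30 mm vertical rails, 1188 mm tall, stand 486 mm apart (outside-to-outside) with their front faces coplanar on the −y side. 4 rungs, each 30 mm deep and 20 mm tall, span between the inner faces of the rails, front faces flush with the rails. The lowest rung's underside is at z = 155 mm and rungs are spaced 286 mm apart (underside to underside).


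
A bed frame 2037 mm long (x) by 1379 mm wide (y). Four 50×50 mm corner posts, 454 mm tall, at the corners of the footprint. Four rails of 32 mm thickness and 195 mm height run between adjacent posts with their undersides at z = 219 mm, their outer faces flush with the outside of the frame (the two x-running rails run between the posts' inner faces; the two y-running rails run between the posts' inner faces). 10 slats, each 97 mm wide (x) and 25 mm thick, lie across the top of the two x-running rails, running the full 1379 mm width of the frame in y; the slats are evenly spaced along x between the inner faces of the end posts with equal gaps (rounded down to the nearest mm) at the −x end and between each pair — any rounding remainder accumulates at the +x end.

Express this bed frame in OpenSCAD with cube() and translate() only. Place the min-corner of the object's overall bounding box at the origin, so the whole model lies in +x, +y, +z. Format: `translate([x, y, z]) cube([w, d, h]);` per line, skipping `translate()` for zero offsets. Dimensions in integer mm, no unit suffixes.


cube([50, 50, 454]);
translate([0, 1329, 0]) cube([50, 50, 454]);
translate([1987, 0, 0]) cube([50, 50, 454]);
translate([1987, 1329, 0]) cube([50, 50, 454]);
translate([50, 0, 219]) cube([1937, 32, 195]);
translate([50, 1347, 219]) cube([1937, 32, 195]);
translate([0, 50, 219]) cube([32, 1279, 195]);
translate([2005, 50, 219]) cube([32, 1279, 195]);
translate([137, 0, 414]) cube([97, 1379, 25]);
translate([321, 0, 414]) cube([97, 1379, 25]);
translate([505, 0, 414]) cube([97, 1379, 25]);
translate([689, 0, 414]) cube([97, 1379, 25]);
translate([873, 0, 414]) cube([97, 1379, 25]);
translate([1057, 0, 414]) cube([97, 1379, 25]);
translate([1241, 0, 414]) cube([97, 1379, 25]);
translate([1425, 0, 414]) cube([97, 1379, 25]);
translate([1609, 0, 414]) cube([97, 1379, 25]);
translate([1793, 0, 414]) cube([97, 1379, 25]);


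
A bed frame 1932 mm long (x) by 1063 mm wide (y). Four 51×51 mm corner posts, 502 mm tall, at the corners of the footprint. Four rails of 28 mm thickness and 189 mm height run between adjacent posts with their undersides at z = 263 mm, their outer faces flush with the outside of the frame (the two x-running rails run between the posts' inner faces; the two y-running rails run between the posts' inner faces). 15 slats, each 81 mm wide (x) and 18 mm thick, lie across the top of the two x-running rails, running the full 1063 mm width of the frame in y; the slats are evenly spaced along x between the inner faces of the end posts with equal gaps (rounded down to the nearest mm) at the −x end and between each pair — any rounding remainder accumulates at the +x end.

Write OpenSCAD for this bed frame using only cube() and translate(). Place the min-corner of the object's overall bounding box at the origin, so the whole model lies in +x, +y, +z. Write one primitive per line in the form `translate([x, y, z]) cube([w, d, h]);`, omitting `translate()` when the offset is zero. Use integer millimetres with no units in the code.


cube([51, 51, 502]);
translate([0, 1012, 0]) cube([51, 51, 502]);
translate([1881, 0, 0]) cube([51, 51, 502]);
translate([1881, 1012, 0]) cube([51, 51, 502]);
translate([51, 0, 263]) cube([1830, 28, 189]);
translate([51, 1035, 263]) cube([1830, 28, 189]);
translate([0, 51, 263]) cube([28, 961, 189]);
translate([1904, 51, 263]) cube([28, 961, 189]);
translate([89, 0, 452]) cube([81, 1063, 18]);
translate([208, 0, 452]) cube([81, 1063, 18]);
translate([327, 0, 452]) cube([81, 1063, 18]);
translate([446, 0, 452]) cube([81, 1063, 18]);
translate([565, 0, 452]) cube([81, 1063, 18]);
translate([684, 0, 452]) cube([81, 1063, 18]);
translate([803, 0, 452]) cube([81, 1063, 18]);
translate([922, 0, 452]) cube([81, 1063, 18]);
translate([1041, 0, 452]) cube([81, 1063, 18]);
translate([1160, 0, 452]) cube([81, 1063, 18]);
translate([1279, 0, 452]) cube([81, 1063, 18]);
translate([1398, 0, 452]) cube([81, 1063, 18]);
translate([1517, 0, 452]) cube([81, 1063, 18]);
translate([1636, 0, 452]) cube([81, 1063, 18]);
translate([1755, 0, 452]) cube([81, 1063, 18]);


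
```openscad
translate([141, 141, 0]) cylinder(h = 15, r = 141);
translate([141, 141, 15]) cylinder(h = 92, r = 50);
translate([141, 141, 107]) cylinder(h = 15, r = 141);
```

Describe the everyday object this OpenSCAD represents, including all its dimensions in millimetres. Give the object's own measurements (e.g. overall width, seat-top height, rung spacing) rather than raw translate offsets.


A spool: two coaxial disc flanges of radius 141 mm and thickness 15 mm, joined by a core cylinder of radius 50 mm and height 92 mm. The lower flange rests on z = 0 and the three cylinders share a vertical axis.


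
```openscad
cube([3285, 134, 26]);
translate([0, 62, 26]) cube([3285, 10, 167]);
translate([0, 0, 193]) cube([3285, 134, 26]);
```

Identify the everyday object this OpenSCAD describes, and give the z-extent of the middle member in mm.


An I-beam. The web height is 167 mm.

Two wide flanges with a thin centred web — an I-beam. Overall 219 mm minus two 26 mm flanges gives a web of 219 − 2·26 = 167 mm.


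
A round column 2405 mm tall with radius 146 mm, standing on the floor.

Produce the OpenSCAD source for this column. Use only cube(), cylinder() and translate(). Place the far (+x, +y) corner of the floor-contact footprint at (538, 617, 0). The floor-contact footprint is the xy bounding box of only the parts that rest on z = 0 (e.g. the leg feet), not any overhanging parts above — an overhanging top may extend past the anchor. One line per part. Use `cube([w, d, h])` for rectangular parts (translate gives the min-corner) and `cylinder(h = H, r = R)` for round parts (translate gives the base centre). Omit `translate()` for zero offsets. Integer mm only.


translate([392, 471, 0]) cylinder(h = 2405, r = 146);


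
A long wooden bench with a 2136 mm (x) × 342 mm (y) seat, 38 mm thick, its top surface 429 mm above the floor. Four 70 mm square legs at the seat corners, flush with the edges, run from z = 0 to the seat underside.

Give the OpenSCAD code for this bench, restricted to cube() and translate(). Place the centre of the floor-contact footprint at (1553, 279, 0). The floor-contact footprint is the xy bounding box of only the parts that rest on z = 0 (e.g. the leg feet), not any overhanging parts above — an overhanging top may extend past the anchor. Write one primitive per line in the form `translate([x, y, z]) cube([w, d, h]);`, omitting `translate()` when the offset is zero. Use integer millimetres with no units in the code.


translate([485, 108, 391]) cube([2136, 342, 38]);
translate([485, 108, 0]) cube([70, 70, 391]);
translate([485, 380, 0]) cube([70, 70, 391]);
translate([2551, 108, 0]) cube([70, 70, 391]);
translate([2551, 380, 0]) cube([70, 70, 391]);


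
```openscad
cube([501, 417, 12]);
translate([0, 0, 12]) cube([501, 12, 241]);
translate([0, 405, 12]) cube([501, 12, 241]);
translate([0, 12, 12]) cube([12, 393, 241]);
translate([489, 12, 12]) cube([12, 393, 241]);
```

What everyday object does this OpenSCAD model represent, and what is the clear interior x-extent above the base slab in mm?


An open box. The internal width is 477 mm.

A 501×417 base slab with four walls standing on it — an open box. The base is 501 mm wide and the walls are 12 mm thick, so the internal width is 501 − 2 × 12 = 477 mm.


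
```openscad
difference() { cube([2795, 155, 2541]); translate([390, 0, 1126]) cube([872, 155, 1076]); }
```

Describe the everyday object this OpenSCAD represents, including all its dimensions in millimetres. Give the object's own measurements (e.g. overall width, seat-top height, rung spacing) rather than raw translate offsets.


A wall 2795 mm long (x), 155 mm thick (y), 2541 mm tall, with a rectangular window opening cut through it. The opening is 872 mm wide and 1076 mm tall; its sill is at z = 1126 mm and its near (−x) edge is 390 mm from the wall's −x end. The opening passes through the full wall thickness.


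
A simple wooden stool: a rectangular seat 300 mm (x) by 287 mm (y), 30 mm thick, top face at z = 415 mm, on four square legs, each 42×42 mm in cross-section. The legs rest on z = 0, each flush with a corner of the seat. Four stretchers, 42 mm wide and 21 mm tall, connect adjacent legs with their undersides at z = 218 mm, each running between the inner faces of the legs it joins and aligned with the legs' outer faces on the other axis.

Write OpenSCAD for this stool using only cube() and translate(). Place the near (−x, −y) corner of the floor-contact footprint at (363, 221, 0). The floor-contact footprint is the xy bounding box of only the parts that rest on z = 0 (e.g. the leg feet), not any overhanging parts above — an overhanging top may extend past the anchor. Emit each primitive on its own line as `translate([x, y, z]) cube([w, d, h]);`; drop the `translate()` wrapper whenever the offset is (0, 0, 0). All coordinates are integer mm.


// leg_h = 415 - 30 = 385
// stretcher span = 300 - 2*42 = 216
translate([363, 221, 385]) cube([300, 287, 30]);
translate([363, 221, 0]) cube([42, 42, 385]);
translate([621, 221, 0]) cube([42, 42, 385]);
translate([363, 466, 0]) cube([42, 42, 385]);
translate([621, 466, 0]) cube([42, 42, 385]);
translate([405, 221, 218]) cube([216, 42, 21]);
translate([405, 466, 218]) cube([216, 42, 21]);
translate([363, 263, 218]) cube([42, 203, 21]);
translate([621, 263, 218]) cube([42, 203, 21]);


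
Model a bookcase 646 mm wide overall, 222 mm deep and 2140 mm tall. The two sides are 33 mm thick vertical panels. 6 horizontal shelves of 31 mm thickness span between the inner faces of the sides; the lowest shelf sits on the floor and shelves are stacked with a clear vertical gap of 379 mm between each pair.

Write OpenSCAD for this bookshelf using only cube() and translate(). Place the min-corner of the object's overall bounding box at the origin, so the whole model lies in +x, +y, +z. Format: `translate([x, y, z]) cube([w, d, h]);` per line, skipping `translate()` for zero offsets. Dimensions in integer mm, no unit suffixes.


cube([33, 222, 2140]);
translate([613, 0, 0]) cube([33, 222, 2140]);
translate([33, 0, 0]) cube([580, 222, 31]);
translate([33, 0, 410]) cube([580, 222, 31]);
translate([33, 0, 820]) cube([580, 222, 31]);
translate([33, 0, 1230]) cube([580, 222, 31]);
translate([33, 0, 1640]) cube([580, 222, 31]);
translate([33, 0, 2050]) cube([580, 222, 31]);


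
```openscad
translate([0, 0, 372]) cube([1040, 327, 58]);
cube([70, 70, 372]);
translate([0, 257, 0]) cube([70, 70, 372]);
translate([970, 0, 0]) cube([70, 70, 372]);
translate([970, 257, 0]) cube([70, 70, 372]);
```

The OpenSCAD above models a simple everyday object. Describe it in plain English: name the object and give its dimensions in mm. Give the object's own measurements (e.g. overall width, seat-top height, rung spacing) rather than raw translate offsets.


A bench: a 1040×327 mm seat slab, 58 mm thick, top at z = 430 mm, on four 70×70 mm square legs flush with the seat corners and standing on z = 0.


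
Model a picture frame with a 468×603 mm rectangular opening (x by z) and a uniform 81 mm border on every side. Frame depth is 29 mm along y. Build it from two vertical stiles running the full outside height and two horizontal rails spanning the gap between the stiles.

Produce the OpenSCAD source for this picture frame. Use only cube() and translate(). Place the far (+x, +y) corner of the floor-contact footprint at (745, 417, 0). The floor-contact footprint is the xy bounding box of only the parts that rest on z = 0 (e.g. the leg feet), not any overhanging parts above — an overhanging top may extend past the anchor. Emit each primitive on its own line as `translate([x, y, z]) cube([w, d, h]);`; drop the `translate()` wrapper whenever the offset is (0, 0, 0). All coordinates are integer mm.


translate([115, 388, 0]) cube([81, 29, 765]);
translate([664, 388, 0]) cube([81, 29, 765]);
translate([196, 388, 0]) cube([468, 29, 81]);
translate([196, 388, 684]) cube([468, 29, 81]);


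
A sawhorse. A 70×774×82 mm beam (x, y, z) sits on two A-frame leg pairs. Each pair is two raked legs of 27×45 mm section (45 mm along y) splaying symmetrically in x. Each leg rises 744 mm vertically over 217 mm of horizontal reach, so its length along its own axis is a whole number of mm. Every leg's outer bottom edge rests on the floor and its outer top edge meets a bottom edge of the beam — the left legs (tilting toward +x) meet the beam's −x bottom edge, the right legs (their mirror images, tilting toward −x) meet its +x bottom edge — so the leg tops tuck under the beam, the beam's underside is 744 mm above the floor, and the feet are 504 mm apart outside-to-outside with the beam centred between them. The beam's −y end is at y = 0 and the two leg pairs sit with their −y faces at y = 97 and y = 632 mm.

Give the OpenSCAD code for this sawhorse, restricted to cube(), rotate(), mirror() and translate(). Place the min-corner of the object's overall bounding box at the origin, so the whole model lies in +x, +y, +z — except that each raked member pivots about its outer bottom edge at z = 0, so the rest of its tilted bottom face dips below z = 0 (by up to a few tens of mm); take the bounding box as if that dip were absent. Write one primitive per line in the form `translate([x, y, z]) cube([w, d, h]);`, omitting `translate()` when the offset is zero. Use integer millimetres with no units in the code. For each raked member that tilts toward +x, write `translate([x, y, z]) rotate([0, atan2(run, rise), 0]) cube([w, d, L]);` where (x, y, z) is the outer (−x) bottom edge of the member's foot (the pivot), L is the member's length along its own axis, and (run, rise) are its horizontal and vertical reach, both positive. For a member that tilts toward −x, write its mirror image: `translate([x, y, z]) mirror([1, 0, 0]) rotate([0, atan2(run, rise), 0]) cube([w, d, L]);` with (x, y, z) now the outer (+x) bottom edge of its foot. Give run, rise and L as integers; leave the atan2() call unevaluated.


translate([217, 0, 744]) cube([70, 774, 82]);
translate([0, 97, 0]) rotate([0, atan2(217, 744), 0]) cube([27, 45, 775]);
translate([504, 97, 0]) mirror([1, 0, 0]) rotate([0, atan2(217, 744), 0]) cube([27, 45, 775]);
translate([0, 632, 0]) rotate([0, atan2(217, 744), 0]) cube([27, 45, 775]);
translate([504, 632, 0]) mirror([1, 0, 0]) rotate([0, atan2(217, 744), 0]) cube([27, 45, 775]);


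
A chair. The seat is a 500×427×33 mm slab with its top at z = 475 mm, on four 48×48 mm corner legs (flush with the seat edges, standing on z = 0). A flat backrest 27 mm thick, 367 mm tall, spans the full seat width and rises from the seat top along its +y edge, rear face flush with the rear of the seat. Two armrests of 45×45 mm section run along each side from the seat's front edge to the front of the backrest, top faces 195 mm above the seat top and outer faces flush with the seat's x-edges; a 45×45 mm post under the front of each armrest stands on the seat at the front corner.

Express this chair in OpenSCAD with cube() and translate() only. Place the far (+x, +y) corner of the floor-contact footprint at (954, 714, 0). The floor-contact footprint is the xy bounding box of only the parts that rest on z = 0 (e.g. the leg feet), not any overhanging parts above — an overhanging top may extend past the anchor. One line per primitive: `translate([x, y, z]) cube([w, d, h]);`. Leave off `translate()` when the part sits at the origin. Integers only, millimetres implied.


translate([454, 287, 442]) cube([500, 427, 33]);
translate([454, 287, 0]) cube([48, 48, 442]);
translate([906, 287, 0]) cube([48, 48, 442]);
translate([454, 666, 0]) cube([48, 48, 442]);
translate([906, 666, 0]) cube([48, 48, 442]);
translate([454, 687, 475]) cube([500, 27, 367]);
translate([454, 287, 625]) cube([45, 400, 45]);
translate([909, 287, 625]) cube([45, 400, 45]);
translate([454, 287, 475]) cube([45, 45, 150]);
translate([909, 287, 475]) cube([45, 45, 150]);


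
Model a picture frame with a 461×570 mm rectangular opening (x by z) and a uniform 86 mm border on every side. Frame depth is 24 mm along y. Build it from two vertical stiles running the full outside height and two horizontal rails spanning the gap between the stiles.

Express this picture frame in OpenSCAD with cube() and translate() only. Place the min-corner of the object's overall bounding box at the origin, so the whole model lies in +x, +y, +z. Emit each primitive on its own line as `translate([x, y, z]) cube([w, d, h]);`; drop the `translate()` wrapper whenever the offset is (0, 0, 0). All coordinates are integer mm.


cube([86, 24, 742]);
translate([547, 0, 0]) cube([86, 24, 742]);
translate([86, 0, 0]) cube([461, 24, 86]);
translate([86, 0, 656]) cube([461, 24, 86]);


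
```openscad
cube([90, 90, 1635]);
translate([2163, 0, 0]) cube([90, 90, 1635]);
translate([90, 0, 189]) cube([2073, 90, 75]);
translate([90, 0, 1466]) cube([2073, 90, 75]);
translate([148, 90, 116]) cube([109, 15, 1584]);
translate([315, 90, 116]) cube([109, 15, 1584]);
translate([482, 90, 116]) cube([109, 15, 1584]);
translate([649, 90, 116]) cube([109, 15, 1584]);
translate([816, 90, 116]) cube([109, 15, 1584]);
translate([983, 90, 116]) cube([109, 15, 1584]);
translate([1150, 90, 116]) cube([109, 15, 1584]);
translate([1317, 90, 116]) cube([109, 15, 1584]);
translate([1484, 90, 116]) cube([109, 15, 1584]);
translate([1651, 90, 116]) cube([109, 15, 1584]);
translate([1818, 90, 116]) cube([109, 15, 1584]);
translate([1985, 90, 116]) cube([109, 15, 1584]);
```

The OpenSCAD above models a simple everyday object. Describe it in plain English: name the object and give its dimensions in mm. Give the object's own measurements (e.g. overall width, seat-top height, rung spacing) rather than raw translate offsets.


A fence section. Two 90×90 mm posts, 1635 mm tall, stand on the floor with a clear span of 2073 mm between their inner faces. Two horizontal rails of 90×75 mm section span the gap between the posts with their undersides at z = 189 mm and z = 1466 mm, flush with the posts' −y face. 12 pickets, each 109 mm wide, 15 mm thick and 1584 mm tall, are fixed to the +y face of the rails with their bottoms at z = 116 mm, spaced across the span with a 58 mm gap after the −x post and between neighbouring pickets, with 69 mm left before the +x post.


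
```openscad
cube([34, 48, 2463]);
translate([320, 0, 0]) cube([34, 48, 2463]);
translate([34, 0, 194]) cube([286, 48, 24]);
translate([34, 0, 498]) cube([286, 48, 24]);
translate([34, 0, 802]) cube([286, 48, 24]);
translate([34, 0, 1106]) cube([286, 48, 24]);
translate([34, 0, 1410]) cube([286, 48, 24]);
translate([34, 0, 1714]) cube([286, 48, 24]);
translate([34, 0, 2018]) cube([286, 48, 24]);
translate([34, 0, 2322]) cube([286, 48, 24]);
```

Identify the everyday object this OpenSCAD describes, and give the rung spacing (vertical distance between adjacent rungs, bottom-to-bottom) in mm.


A ladder. The rung spacing is 304 mm.

Two tall 34×48 posts with 8 short bars between them — a ladder. Adjacent rungs sit at z = 194 and z = 498, so the spacing is 498 − 194 = 304 mm.


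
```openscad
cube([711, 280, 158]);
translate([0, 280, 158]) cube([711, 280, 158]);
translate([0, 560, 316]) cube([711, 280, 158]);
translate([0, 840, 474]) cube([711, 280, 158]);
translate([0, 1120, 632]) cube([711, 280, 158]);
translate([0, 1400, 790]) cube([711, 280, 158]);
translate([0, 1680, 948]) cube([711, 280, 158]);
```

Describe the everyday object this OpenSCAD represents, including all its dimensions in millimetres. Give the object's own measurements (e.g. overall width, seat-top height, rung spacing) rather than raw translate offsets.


A straight staircase of 7 solid steps. Each step is 711 mm wide (x), 280 mm deep (y, the going) and 158 mm tall (the rise). The first step rests on the floor; each subsequent step sits one going further in +y and one rise higher in +z, directly behind and above the previous step with no overlap.


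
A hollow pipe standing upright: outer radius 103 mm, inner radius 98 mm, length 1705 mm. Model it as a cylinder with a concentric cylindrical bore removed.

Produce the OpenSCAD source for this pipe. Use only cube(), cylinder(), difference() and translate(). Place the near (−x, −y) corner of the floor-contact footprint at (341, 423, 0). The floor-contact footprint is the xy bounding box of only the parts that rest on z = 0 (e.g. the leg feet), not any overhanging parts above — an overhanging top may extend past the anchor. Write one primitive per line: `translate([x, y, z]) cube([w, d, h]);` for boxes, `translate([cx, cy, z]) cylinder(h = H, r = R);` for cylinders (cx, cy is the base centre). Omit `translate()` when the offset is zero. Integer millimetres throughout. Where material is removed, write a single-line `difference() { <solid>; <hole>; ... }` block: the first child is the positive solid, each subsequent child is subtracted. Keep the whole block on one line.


difference() { translate([444, 526, 0]) cylinder(h = 1705, r = 103); translate([444, 526, 0]) cylinder(h = 1705, r = 98); }


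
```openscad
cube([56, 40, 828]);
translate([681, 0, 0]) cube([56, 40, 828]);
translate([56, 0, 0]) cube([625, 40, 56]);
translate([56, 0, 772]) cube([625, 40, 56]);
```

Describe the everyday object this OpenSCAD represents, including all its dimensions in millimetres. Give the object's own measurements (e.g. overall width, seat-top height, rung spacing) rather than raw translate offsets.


A rectangular picture frame lying in the x–z plane (depth along y). The opening is 625 mm wide (x) by 716 mm tall (z), surrounded by a border 56 mm wide on all four sides. The frame is 40 mm deep and is made of two full-height vertical stiles with two horizontal rails fitted between them.


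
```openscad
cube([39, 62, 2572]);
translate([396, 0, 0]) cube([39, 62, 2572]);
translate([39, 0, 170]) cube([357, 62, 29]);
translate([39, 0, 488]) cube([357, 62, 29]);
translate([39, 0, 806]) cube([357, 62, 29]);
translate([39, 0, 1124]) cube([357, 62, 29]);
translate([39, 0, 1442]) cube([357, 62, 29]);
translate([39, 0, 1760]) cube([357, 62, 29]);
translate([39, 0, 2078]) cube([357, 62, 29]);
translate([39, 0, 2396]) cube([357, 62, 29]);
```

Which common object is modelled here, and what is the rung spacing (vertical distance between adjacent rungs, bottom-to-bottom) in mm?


A ladder. The rung spacing is 318 mm.

Two tall 39×62 posts with 8 short bars between them — a ladder. Adjacent rungs sit at z = 170 and z = 488, so the spacing is 488 − 170 = 318 mm.


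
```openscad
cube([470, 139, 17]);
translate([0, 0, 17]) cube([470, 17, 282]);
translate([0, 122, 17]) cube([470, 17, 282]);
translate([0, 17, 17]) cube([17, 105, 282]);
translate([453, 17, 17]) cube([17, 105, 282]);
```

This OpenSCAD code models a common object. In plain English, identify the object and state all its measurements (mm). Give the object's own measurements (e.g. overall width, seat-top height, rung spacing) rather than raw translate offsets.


An open-topped rectangular box: outside dimensions 470×139×299 mm, with a uniform wall and base thickness of 17 mm. The base is a full 470×139 slab on the floor; four walls sit on top of the base. The front and back walls (the −y and +y sides) span the full width; the two side walls fit between them.


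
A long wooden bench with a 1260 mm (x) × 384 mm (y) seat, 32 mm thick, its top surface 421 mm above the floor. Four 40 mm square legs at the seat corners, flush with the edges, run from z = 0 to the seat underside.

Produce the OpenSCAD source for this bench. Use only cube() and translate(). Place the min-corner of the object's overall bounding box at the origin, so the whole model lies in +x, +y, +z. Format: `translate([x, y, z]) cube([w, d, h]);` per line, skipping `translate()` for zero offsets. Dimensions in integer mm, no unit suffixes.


translate([0, 0, 389]) cube([1260, 384, 32]);
cube([40, 40, 389]);
translate([0, 344, 0]) cube([40, 40, 389]);
translate([1220, 0, 0]) cube([40, 40, 389]);
translate([1220, 344, 0]) cube([40, 40, 389]);


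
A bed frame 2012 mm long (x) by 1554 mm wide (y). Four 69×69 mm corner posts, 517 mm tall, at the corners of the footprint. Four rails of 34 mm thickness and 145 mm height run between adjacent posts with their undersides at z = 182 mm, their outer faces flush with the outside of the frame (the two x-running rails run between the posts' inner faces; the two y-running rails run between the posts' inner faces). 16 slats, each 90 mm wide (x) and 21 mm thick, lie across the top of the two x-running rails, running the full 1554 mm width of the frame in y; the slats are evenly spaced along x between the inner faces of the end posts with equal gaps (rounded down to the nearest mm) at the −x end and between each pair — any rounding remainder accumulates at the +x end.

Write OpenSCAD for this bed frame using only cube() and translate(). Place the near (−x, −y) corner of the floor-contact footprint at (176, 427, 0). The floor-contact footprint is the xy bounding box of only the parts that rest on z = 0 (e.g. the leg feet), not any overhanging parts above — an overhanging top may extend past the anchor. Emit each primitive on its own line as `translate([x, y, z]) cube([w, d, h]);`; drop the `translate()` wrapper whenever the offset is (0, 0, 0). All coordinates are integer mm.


translate([176, 427, 0]) cube([69, 69, 517]);
translate([176, 1912, 0]) cube([69, 69, 517]);
translate([2119, 427, 0]) cube([69, 69, 517]);
translate([2119, 1912, 0]) cube([69, 69, 517]);
translate([245, 427, 182]) cube([1874, 34, 145]);
translate([245, 1947, 182]) cube([1874, 34, 145]);
translate([176, 496, 182]) cube([34, 1416, 145]);
translate([2154, 496, 182]) cube([34, 1416, 145]);
translate([270, 427, 327]) cube([90, 1554, 21]);
translate([385, 427, 327]) cube([90, 1554, 21]);
translate([500, 427, 327]) cube([90, 1554, 21]);
translate([615, 427, 327]) cube([90, 1554, 21]);
translate([730, 427, 327]) cube([90, 1554, 21]);
translate([845, 427, 327]) cube([90, 1554, 21]);
translate([960, 427, 327]) cube([90, 1554, 21]);
translate([1075, 427, 327]) cube([90, 1554, 21]);
translate([1190, 427, 327]) cube([90, 1554, 21]);
translate([1305, 427, 327]) cube([90, 1554, 21]);
translate([1420, 427, 327]) cube([90, 1554, 21]);
translate([1535, 427, 327]) cube([90, 1554, 21]);
translate([1650, 427, 327]) cube([90, 1554, 21]);
translate([1765, 427, 327]) cube([90, 1554, 21]);
translate([1880, 427, 327]) cube([90, 1554, 21]);
translate([1995, 427, 327]) cube([90, 1554, 21]);


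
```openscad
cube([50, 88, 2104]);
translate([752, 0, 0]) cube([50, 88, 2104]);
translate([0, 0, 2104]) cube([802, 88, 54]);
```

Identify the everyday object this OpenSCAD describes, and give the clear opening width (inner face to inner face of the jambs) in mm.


A door frame. The clear opening width is 702 mm.

Two 2104 mm tall posts with a header on top — a door frame. The left jamb is 50 mm wide at x = 0; the right jamb starts at x = 752. The clear opening is 752 − 50 = 702 mm.


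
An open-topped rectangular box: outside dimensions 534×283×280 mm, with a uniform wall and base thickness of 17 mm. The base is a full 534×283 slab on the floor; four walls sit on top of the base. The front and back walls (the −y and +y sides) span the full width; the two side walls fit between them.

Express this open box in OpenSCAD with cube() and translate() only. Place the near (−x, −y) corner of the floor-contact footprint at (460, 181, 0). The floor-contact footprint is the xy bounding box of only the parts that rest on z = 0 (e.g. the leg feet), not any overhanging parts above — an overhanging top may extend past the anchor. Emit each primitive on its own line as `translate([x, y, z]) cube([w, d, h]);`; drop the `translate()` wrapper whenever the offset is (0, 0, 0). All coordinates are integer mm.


translate([460, 181, 0]) cube([534, 283, 17]);
translate([460, 181, 17]) cube([534, 17, 263]);
translate([460, 447, 17]) cube([534, 17, 263]);
translate([460, 198, 17]) cube([17, 249, 263]);
translate([977, 198, 17]) cube([17, 249, 263]);


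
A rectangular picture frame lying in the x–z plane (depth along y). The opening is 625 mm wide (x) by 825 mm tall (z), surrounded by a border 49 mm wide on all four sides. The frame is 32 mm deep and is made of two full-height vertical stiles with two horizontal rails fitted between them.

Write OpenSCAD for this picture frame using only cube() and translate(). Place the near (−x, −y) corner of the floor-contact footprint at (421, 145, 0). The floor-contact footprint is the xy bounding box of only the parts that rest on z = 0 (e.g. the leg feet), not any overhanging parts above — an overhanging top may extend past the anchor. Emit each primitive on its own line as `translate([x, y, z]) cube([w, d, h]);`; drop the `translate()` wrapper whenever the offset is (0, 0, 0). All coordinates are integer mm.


translate([421, 145, 0]) cube([49, 32, 923]);
translate([1095, 145, 0]) cube([49, 32, 923]);
translate([470, 145, 0]) cube([625, 32, 49]);
translate([470, 145, 874]) cube([625, 32, 49]);


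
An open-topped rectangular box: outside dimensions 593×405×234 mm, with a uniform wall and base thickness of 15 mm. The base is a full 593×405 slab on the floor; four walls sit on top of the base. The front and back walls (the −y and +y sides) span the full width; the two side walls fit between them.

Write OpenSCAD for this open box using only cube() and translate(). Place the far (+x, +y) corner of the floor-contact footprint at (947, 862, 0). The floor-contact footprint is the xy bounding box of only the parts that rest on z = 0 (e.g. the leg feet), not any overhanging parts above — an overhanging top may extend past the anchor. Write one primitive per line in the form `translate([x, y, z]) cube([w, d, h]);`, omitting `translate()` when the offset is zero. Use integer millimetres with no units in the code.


translate([354, 457, 0]) cube([593, 405, 15]);
translate([354, 457, 15]) cube([593, 15, 219]);
translate([354, 847, 15]) cube([593, 15, 219]);
translate([354, 472, 15]) cube([15, 375, 219]);
translate([932, 472, 15]) cube([15, 375, 219]);


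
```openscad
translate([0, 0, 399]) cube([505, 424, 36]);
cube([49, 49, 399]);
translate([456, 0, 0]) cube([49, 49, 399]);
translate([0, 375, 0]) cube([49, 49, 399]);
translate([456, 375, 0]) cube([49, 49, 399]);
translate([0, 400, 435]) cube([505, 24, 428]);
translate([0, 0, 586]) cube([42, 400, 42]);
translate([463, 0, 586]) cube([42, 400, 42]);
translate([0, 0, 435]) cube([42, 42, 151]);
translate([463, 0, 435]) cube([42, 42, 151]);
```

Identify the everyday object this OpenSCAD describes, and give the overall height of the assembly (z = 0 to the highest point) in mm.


A chair. The overall height is 863 mm.

A slab on four corner posts with a tall panel at the back — a chair. The seat slab sits at z = 399 with thickness 36, and the 428 mm backrest starts at the seat top, so the overall height is 399 + 36 + 428 = 863 mm.


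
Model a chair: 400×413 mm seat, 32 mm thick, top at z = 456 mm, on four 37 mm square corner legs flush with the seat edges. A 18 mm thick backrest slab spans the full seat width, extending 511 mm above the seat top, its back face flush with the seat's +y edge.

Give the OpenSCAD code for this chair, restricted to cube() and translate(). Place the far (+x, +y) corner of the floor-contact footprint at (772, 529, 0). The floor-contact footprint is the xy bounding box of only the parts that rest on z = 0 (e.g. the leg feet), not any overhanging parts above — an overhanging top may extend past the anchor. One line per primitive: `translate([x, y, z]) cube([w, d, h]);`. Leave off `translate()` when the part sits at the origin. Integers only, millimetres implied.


translate([372, 116, 424]) cube([400, 413, 32]);
translate([372, 116, 0]) cube([37, 37, 424]);
translate([735, 116, 0]) cube([37, 37, 424]);
translate([372, 492, 0]) cube([37, 37, 424]);
translate([735, 492, 0]) cube([37, 37, 424]);
translate([372, 511, 456]) cube([400, 18, 511]);


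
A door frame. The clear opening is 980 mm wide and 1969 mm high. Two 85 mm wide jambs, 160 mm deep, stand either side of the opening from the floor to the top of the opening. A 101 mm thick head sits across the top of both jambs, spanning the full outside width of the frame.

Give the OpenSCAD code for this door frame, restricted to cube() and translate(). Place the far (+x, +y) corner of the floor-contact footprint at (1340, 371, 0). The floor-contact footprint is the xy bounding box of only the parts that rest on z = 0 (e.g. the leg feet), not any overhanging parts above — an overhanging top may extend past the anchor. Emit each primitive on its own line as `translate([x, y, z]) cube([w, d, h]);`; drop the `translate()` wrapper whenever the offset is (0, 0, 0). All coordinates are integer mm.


translate([190, 211, 0]) cube([85, 160, 1969]);
translate([1255, 211, 0]) cube([85, 160, 1969]);
translate([190, 211, 1969]) cube([1150, 160, 101]);


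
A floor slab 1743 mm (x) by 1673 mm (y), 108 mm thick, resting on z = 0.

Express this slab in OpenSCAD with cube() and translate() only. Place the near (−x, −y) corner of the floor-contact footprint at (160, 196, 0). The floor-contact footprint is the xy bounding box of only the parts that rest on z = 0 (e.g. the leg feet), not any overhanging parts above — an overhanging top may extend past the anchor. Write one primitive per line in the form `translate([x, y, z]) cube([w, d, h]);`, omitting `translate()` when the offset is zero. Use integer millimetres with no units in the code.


translate([160, 196, 0]) cube([1743, 1673, 108]);


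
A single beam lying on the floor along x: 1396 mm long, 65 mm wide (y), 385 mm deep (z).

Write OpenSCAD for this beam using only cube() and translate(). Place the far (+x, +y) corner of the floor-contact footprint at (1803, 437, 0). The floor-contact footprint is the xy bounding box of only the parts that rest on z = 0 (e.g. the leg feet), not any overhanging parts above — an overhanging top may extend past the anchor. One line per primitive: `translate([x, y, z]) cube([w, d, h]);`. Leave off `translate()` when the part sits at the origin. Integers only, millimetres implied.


translate([407, 372, 0]) cube([1396, 65, 385]);


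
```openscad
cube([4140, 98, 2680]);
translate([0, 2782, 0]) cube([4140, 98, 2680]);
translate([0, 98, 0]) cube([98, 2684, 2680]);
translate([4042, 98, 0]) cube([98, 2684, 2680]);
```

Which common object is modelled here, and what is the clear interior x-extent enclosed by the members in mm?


A house (or room) frame. The interior width is 3944 mm.

Four 2680 mm walls enclosing a rectangle with no floor or roof — a room or house frame. Outside width is 4140 mm and wall thickness is 98 mm, so the interior width is 4140 − 2 × 98 = 3944 mm.


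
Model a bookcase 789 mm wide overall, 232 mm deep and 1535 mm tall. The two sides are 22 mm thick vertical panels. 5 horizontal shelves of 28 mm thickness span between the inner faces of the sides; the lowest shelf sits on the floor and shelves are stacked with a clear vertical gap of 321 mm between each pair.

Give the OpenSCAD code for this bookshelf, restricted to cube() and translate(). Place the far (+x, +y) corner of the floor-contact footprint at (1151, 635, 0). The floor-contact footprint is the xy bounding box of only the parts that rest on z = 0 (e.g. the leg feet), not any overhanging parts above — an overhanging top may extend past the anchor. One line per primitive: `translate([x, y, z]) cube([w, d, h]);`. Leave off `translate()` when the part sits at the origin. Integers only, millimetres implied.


translate([362, 403, 0]) cube([22, 232, 1535]);
translate([1129, 403, 0]) cube([22, 232, 1535]);
translate([384, 403, 0]) cube([745, 232, 28]);
translate([384, 403, 349]) cube([745, 232, 28]);
translate([384, 403, 698]) cube([745, 232, 28]);
translate([384, 403, 1047]) cube([745, 232, 28]);
translate([384, 403, 1396]) cube([745, 232, 28]);


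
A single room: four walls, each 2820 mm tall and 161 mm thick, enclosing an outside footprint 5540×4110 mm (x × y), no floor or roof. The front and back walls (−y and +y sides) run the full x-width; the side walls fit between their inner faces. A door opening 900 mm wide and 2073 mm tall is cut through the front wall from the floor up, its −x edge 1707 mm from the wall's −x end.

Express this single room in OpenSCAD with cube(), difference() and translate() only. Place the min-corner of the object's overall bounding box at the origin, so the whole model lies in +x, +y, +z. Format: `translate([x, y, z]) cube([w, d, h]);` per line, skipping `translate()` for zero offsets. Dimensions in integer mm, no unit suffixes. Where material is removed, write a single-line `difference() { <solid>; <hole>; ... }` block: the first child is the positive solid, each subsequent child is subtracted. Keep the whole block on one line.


difference() { cube([5540, 161, 2820]); translate([1707, 0, 0]) cube([900, 161, 2073]); }
translate([0, 3949, 0]) cube([5540, 161, 2820]);
translate([0, 161, 0]) cube([161, 3788, 2820]);
translate([5379, 161, 0]) cube([161, 3788, 2820]);


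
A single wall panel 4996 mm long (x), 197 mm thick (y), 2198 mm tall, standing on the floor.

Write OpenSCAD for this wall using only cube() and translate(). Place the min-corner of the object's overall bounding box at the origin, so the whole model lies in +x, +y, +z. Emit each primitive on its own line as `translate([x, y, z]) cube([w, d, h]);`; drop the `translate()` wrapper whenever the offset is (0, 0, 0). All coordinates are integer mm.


cube([4996, 197, 2198]);


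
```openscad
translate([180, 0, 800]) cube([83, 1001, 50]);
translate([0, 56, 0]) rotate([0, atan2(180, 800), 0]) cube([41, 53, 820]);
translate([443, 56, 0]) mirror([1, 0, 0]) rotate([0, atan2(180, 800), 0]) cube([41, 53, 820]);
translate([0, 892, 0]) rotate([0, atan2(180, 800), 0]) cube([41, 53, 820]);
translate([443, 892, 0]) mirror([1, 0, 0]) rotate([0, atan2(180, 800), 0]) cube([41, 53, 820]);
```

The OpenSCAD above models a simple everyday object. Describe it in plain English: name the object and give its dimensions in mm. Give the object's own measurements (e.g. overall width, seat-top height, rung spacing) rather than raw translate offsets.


A sawhorse. A 83×1001×50 mm beam (x, y, z) sits on two A-frame leg pairs. Each pair is two raked legs of 41×53 mm section (53 mm along y) splaying symmetrically in x. Each leg rises 800 mm vertically over 180 mm of horizontal reach and is 820 mm long along its own axis. Every leg's outer bottom edge rests on the floor and its outer top edge meets a bottom edge of the beam — the left legs (tilting toward +x) meet the beam's −x bottom edge, the right legs (their mirror images, tilting toward −x) meet its +x bottom edge — so the leg tops tuck under the beam, the beam's underside is 800 mm above the floor, and the feet are 443 mm apart outside-to-outside with the beam centred between them. The two leg pairs are set in 56 mm from either end of the beam.
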